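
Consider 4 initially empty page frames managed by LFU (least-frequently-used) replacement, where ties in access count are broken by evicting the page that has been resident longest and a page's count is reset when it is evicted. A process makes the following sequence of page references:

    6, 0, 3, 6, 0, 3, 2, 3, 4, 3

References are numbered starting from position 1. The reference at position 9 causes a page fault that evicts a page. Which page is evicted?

2

pos 1: 6: miss, frames {6}
pos 2: 0: miss, frames {6,0}
pos 3: 3: miss, frames {6,0,3}
pos 4: 6: hit
pos 5: 0: hit
pos 6: 3: hit
pos 7: 2: miss, frames {6,0,3,2}
pos 8: 3: hit
pos 9: 4: miss, evict 2, frames {6,0,3,4}
At position 9, page 2 is evicted.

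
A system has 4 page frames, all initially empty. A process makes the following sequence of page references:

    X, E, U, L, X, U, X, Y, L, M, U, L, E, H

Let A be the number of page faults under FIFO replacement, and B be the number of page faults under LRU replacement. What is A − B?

-1

Under FIFO: F F F F . . . F . F . . F F → 8 faults.
Under LRU: F F F F . . . F . F F . F F → 9 faults.
A − B = 8 − 9 = -1.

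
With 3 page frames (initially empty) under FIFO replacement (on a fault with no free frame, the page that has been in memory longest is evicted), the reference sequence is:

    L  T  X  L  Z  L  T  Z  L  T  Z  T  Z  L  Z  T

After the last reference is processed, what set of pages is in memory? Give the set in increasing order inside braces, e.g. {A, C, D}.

L: miss, frames [L]
T: miss, frames [L, T]
X: miss, frames [L, T, X]
L: hit
Z: miss, evict L, frames [T, X, Z]
L: miss, evict T, frames [X, Z, L]
T: miss, evict X, frames [Z, L, T]
Z: hit
L: hit
T: hit
Z: hit
T: hit
Z: hit
L: hit
Z: hit
T: hit

{L, T, Z}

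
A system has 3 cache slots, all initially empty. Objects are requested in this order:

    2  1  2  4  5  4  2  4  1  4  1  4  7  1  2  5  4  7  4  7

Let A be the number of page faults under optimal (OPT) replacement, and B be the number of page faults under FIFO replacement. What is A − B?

Under OPT: F F . F F . . . F . . . F . . F F . . . → 8 faults.
Under FIFO: F F . F F . F . F F . . F . F F F F . . → 12 faults.
A − B = 8 − 12 = -4.

-4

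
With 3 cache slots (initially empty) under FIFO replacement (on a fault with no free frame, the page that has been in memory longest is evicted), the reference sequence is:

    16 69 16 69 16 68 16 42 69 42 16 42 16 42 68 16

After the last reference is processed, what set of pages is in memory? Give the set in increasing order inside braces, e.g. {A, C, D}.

{16, 42, 68}

16: fault, frames (16)
69: fault, frames (16 69)
16: hit
69: hit
16: hit
68: fault, frames (16 69 68)
16: hit
42: fault, evict 16, frames (69 68 42)
69: hit
42: hit
16: fault, evict 69, frames (68 42 16)
42: hit
16: hit
42: hit
68: hit
16: hit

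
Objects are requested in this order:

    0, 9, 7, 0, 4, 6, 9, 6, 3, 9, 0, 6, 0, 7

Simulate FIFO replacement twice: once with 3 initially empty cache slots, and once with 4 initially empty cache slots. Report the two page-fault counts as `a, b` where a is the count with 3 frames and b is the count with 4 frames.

10, 9

3 frames: F F F . F F F . F . F F . F → 10 faults.
4 frames: F F F . F F . . F F F . . F → 9 faults.
9 < 10: adding a frame reduced faults, as is typical.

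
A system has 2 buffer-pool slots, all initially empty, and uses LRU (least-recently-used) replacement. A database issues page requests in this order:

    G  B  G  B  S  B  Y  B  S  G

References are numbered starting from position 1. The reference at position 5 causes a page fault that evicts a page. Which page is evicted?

G

pos 1: G: fault, frames {G}
pos 2: B: fault, frames {G,B}
pos 3: G: hit
pos 4: B: hit
pos 5: S: fault, evict G, frames {B,S}
At position 5, page G is evicted.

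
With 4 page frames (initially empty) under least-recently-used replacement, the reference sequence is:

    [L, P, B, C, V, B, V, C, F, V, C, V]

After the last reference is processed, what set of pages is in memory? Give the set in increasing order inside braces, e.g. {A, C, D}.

L -> fault, frames {L}
P -> fault, frames {L,P}
B -> fault, frames {L,P,B}
C -> fault, frames {L,P,B,C}
V -> fault, evict L, frames {P,B,C,V}
B -> hit
V -> hit
C -> hit
F -> fault, evict P, frames {B,V,C,F}
V -> hit
C -> hit
V -> hit

{B, C, F, V}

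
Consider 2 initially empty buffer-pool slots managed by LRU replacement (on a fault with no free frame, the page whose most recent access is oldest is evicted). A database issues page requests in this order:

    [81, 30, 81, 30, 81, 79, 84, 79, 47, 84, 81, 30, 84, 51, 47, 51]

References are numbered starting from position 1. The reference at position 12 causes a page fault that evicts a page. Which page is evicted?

84

pos 1: 81 -> fault, frames {81}
pos 2: 30 -> fault, frames {81,30}
pos 3: 81 -> hit
pos 4: 30 -> hit
pos 5: 81 -> hit
pos 6: 79 -> fault, evict 30, frames {81,79}
pos 7: 84 -> fault, evict 81, frames {79,84}
pos 8: 79 -> hit
pos 9: 47 -> fault, evict 84, frames {79,47}
pos 10: 84 -> fault, evict 79, frames {47,84}
pos 11: 81 -> fault, evict 47, frames {84,81}
pos 12: 30 -> fault, evict 84, frames {81,30}
At position 12, page 84 is evicted.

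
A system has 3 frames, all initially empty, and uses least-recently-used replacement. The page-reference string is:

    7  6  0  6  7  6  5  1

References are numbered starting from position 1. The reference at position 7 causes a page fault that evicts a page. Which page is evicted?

pos 1: 7: miss, frames {7}
pos 2: 6: miss, frames {7,6}
pos 3: 0: miss, frames {7,6,0}
pos 4: 6: hit
pos 5: 7: hit
pos 6: 6: hit
pos 7: 5: miss, evict 0, frames {7,6,5}
At position 7, page 0 is evicted.

0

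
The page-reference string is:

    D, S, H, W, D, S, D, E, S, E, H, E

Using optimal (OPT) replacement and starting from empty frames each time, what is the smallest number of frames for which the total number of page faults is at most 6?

f=1: 12 faults
f=2: 7 faults
f=3: 6 faults
f=4: 5 faults
f=5: 5 faults
Smallest f with faults ≤ 6 is 3.

3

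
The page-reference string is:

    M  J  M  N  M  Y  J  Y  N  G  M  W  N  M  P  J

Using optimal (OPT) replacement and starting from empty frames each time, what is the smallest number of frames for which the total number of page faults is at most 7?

f=1: 16 faults
f=2: 12 faults
f=3: 9 faults
f=4: 7 faults
f=5: 7 faults
f=6: 7 faults
f=7: 7 faults
Smallest f with faults ≤ 7 is 4.

4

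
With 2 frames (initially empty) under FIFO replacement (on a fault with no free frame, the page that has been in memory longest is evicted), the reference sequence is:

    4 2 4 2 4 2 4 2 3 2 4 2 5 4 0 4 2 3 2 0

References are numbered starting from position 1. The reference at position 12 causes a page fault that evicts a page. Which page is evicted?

3

pos 1: 4: miss, frames [4]
pos 2: 2: miss, frames [4, 2]
pos 3: 4: hit
pos 4: 2: hit
pos 5: 4: hit
pos 6: 2: hit
pos 7: 4: hit
pos 8: 2: hit
pos 9: 3: miss, evict 4, frames [2, 3]
pos 10: 2: hit
pos 11: 4: miss, evict 2, frames [3, 4]
pos 12: 2: miss, evict 3, frames [4, 2]
At position 12, page 3 is evicted.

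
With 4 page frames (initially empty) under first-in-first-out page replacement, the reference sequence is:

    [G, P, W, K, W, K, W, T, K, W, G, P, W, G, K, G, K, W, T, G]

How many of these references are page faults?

11

G -> miss, frames {G}
P -> miss, frames {G,P}
W -> miss, frames {G,P,W}
K -> miss, frames {G,P,W,K}
W -> hit
K -> hit
W -> hit
T -> miss, evict G, frames {P,W,K,T}
K -> hit
W -> hit
G -> miss, evict P, frames {W,K,T,G}
P -> miss, evict W, frames {K,T,G,P}
W -> miss, evict K, frames {T,G,P,W}
G -> hit
K -> miss, evict T, frames {G,P,W,K}
G -> hit
K -> hit
W -> hit
T -> miss, evict G, frames {P,W,K,T}
G -> miss, evict P, frames {W,K,T,G}
Page faults: 11.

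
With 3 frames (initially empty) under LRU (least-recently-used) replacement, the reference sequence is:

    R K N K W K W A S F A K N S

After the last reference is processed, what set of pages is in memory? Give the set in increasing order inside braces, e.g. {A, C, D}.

R → fault, frames [R]
K → fault, frames [R, K]
N → fault, frames [R, K, N]
K → hit
W → fault, evict R, frames [N, K, W]
K → hit
W → hit
A → fault, evict N, frames [K, W, A]
S → fault, evict K, frames [W, A, S]
F → fault, evict W, frames [A, S, F]
A → hit
K → fault, evict S, frames [F, A, K]
N → fault, evict F, frames [A, K, N]
S → fault, evict A, frames [K, N, S]

{K, N, S}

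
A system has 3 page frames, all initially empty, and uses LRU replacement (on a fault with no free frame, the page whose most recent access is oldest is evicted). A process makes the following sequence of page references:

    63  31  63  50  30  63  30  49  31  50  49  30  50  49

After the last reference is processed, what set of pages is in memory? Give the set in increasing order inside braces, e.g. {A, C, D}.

63 -> fault, frames [63]
31 -> fault, frames [63, 31]
63 -> hit
50 -> fault, frames [31, 63, 50]
30 -> fault, evict 31, frames [63, 50, 30]
63 -> hit
30 -> hit
49 -> fault, evict 50, frames [63, 30, 49]
31 -> fault, evict 63, frames [30, 49, 31]
50 -> fault, evict 30, frames [49, 31, 50]
49 -> hit
30 -> fault, evict 31, frames [50, 49, 30]
50 -> hit
49 -> hit

{30, 49, 50}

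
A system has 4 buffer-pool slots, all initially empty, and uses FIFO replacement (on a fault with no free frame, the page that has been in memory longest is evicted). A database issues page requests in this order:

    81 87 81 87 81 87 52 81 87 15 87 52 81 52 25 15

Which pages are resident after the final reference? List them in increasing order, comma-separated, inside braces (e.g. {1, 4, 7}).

{15, 25, 52, 87}

81 -> miss, frames (81)
87 -> miss, frames (81 87)
81 -> hit
87 -> hit
81 -> hit
87 -> hit
52 -> miss, frames (81 87 52)
81 -> hit
87 -> hit
15 -> miss, frames (81 87 52 15)
87 -> hit
52 -> hit
81 -> hit
52 -> hit
25 -> miss, evict 81, frames (87 52 15 25)
15 -> hit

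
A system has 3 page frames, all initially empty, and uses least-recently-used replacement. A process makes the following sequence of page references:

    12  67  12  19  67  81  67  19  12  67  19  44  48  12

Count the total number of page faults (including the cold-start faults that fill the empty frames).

12: fault, frames {12}
67: fault, frames {12,67}
12: hit
19: fault, frames {67,12,19}
67: hit
81: fault, evict 12, frames {19,67,81}
67: hit
19: hit
12: fault, evict 81, frames {67,19,12}
67: hit
19: hit
44: fault, evict 12, frames {67,19,44}
48: fault, evict 67, frames {19,44,48}
12: fault, evict 19, frames {44,48,12}
Page faults: 8.

8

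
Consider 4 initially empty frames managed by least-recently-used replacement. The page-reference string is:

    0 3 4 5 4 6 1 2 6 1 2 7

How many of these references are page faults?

8

0 → miss, frames {0}
3 → miss, frames {0,3}
4 → miss, frames {0,3,4}
5 → miss, frames {0,3,4,5}
4 → hit
6 → miss, evict 0, frames {3,5,4,6}
1 → miss, evict 3, frames {5,4,6,1}
2 → miss, evict 5, frames {4,6,1,2}
6 → hit
1 → hit
2 → hit
7 → miss, evict 4, frames {6,1,2,7}
Page faults: 8.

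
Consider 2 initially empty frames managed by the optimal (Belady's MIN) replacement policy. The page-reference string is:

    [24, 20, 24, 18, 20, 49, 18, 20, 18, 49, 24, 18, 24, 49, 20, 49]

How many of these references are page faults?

9

24 -> fault, frames (24)
20 -> fault, frames (24 20)
24 -> hit
18 -> fault, evict 24, frames (20 18)
20 -> hit
49 -> fault, evict 20, frames (18 49)
18 -> hit
20 -> fault, evict 49, frames (18 20)
18 -> hit
49 -> fault, evict 20, frames (18 49)
24 -> fault, evict 49, frames (18 24)
18 -> hit
24 -> hit
49 -> fault, evict 24, frames (18 49)
20 -> fault, evict 18, frames (49 20)
49 -> hit
Page faults: 9.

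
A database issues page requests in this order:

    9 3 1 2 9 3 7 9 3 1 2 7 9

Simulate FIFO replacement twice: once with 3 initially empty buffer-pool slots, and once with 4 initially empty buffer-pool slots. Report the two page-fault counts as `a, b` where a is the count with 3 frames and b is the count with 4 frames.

10, 11

3 frames: F F F F F F F . . F F . F → 10 faults.
4 frames: F F F F . . F F F F F F F → 11 faults.
11 > 10: adding a frame increased faults — Belady's anomaly.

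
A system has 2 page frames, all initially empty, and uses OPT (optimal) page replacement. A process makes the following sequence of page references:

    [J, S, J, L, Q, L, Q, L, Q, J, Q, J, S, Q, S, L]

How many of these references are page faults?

7

J -> miss, frames {J}
S -> miss, frames {J,S}
J -> hit
L -> miss, evict S, frames {J,L}
Q -> miss, evict J, frames {L,Q}
L -> hit
Q -> hit
L -> hit
Q -> hit
J -> miss, evict L, frames {Q,J}
Q -> hit
J -> hit
S -> miss, evict J, frames {Q,S}
Q -> hit
S -> hit
L -> miss, evict S, frames {Q,L}
Page faults: 7.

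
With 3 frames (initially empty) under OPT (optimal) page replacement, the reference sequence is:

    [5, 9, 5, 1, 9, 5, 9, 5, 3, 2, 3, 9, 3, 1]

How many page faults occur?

6

5 -> miss, frames [5]
9 -> miss, frames [5, 9]
5 -> hit
1 -> miss, frames [5, 9, 1]
9 -> hit
5 -> hit
9 -> hit
5 -> hit
3 -> miss, evict 5, frames [9, 1, 3]
2 -> miss, evict 1, frames [9, 3, 2]
3 -> hit
9 -> hit
3 -> hit
1 -> miss, evict 2, frames [9, 3, 1]
Page faults: 6.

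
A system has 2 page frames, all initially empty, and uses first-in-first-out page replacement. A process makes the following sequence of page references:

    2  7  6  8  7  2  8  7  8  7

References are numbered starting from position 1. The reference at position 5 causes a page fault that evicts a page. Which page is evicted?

6

pos 1: 2 → fault, frames (2)
pos 2: 7 → fault, frames (2 7)
pos 3: 6 → fault, evict 2, frames (7 6)
pos 4: 8 → fault, evict 7, frames (6 8)
pos 5: 7 → fault, evict 6, frames (8 7)
At position 5, page 6 is evicted.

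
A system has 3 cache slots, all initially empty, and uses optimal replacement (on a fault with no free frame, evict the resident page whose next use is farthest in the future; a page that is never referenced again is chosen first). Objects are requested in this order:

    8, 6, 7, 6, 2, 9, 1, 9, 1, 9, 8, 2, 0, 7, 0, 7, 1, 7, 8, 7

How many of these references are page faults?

10

8 -> miss, frames (8)
6 -> miss, frames (8 6)
7 -> miss, frames (8 6 7)
6 -> hit
2 -> miss, evict 6, frames (8 7 2)
9 -> miss, evict 7, frames (8 2 9)
1 -> miss, evict 2, frames (8 9 1)
9 -> hit
1 -> hit
9 -> hit
8 -> hit
2 -> miss, evict 9, frames (8 1 2)
0 -> miss, evict 2, frames (8 1 0)
7 -> miss, evict 8, frames (1 0 7)
0 -> hit
7 -> hit
1 -> hit
7 -> hit
8 -> miss, evict 0, frames (1 7 8)
7 -> hit
Page faults: 10.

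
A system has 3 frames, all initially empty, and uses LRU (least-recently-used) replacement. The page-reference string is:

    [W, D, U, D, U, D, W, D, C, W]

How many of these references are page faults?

4

W → fault, frames (W)
D → fault, frames (W D)
U → fault, frames (W D U)
D → hit
U → hit
D → hit
W → hit
D → hit
C → fault, evict U, frames (W D C)
W → hit
Page faults: 4.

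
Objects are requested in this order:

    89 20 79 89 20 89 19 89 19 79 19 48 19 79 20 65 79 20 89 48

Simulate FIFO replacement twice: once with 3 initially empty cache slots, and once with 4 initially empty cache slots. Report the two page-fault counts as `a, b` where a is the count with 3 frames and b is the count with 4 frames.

3 frames: F F F . . . F F . . . F . F F F . . F F → 11 faults.
4 frames: F F F . . . F . . . . F . . . F . F F . → 8 faults.
8 < 11: adding a frame reduced faults, as is typical.

11, 8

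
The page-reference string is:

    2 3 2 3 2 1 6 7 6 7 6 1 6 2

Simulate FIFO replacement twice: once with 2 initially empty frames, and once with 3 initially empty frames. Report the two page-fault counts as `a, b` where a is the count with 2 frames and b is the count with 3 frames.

2 frames: F F . . . F F F . . . F F F → 8 faults.
3 frames: F F . . . F F F . . . . . F → 6 faults.
6 < 8: adding a frame reduced faults, as is typical.

8, 6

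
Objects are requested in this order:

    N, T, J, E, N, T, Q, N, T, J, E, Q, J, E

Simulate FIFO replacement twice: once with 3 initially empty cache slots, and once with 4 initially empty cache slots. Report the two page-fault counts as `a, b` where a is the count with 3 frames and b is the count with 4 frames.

9, 10

3 frames: F F F F F F F . . F F . . . → 9 faults.
4 frames: F F F F . . F F F F F F . . → 10 faults.
10 > 9: adding a frame increased faults — Belady's anomaly.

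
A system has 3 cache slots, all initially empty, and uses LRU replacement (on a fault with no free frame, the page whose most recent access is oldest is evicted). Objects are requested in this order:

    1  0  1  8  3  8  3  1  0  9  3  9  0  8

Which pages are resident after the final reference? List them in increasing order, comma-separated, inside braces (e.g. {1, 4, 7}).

1: miss, frames (1)
0: miss, frames (1 0)
1: hit
8: miss, frames (0 1 8)
3: miss, evict 0, frames (1 8 3)
8: hit
3: hit
1: hit
0: miss, evict 8, frames (3 1 0)
9: miss, evict 3, frames (1 0 9)
3: miss, evict 1, frames (0 9 3)
9: hit
0: hit
8: miss, evict 3, frames (9 0 8)

{0, 8, 9}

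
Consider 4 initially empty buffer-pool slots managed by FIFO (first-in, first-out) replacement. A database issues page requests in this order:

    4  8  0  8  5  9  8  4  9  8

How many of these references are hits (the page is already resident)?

3

4 -> miss, frames (4)
8 -> miss, frames (4 8)
0 -> miss, frames (4 8 0)
8 -> hit
5 -> miss, frames (4 8 0 5)
9 -> miss, evict 4, frames (8 0 5 9)
8 -> hit
4 -> miss, evict 8, frames (0 5 9 4)
9 -> hit
8 -> miss, evict 0, frames (5 9 4 8)
Hits: 3.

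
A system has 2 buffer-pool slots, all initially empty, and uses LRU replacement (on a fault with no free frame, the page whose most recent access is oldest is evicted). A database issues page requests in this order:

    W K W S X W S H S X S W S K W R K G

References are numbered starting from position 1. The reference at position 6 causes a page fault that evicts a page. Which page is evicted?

S

pos 1: W -> miss, frames [W]
pos 2: K -> miss, frames [W, K]
pos 3: W -> hit
pos 4: S -> miss, evict K, frames [W, S]
pos 5: X -> miss, evict W, frames [S, X]
pos 6: W -> miss, evict S, frames [X, W]
At position 6, page S is evicted.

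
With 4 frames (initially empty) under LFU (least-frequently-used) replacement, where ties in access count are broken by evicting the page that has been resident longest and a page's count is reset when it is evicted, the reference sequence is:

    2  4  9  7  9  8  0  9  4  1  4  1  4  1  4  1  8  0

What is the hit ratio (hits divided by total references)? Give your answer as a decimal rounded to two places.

2 -> fault, frames {2}
4 -> fault, frames {2,4}
9 -> fault, frames {2,4,9}
7 -> fault, frames {2,4,9,7}
9 -> hit
8 -> fault, evict 2, frames {4,9,7,8}
0 -> fault, evict 4, frames {9,7,8,0}
9 -> hit
4 -> fault, evict 7, frames {9,8,0,4}
1 -> fault, evict 8, frames {9,0,4,1}
4 -> hit
1 -> hit
4 -> hit
1 -> hit
4 -> hit
1 -> hit
8 -> fault, evict 0, frames {9,4,1,8}
0 -> fault, evict 8, frames {9,4,1,0}
Hits: 8 of 18 references → 8/18 = 0.4444.

0.44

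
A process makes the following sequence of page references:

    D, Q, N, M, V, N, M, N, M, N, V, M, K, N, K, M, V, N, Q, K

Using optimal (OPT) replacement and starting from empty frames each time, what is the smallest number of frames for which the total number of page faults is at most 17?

2

f=1: 20 faults
f=2: 13 faults
f=3: 8 faults
f=4: 7 faults
f=5: 6 faults
f=6: 6 faults
Smallest f with faults ≤ 17 is 2.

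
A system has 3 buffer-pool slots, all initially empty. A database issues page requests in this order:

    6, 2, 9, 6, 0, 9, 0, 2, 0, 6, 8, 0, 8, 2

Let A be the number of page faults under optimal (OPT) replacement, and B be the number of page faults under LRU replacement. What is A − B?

-2

Under OPT: F F F . F . . . . F F . . . → 6 faults.
Under LRU: F F F . F . . F . F F . . F → 8 faults.
A − B = 6 − 8 = -2.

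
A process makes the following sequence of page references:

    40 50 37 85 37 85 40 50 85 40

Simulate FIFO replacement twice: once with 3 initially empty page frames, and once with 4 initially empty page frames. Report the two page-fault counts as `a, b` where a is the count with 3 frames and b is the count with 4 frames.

3 frames: F F F F . . F F . . → 6 faults.
4 frames: F F F F . . . . . . → 4 faults.
4 < 6: adding a frame reduced faults, as is typical.

6, 4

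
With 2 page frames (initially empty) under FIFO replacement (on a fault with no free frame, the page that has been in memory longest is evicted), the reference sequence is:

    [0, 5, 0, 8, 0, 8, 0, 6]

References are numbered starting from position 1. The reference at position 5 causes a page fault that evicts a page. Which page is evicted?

pos 1: 0 -> fault, frames {0}
pos 2: 5 -> fault, frames {0,5}
pos 3: 0 -> hit
pos 4: 8 -> fault, evict 0, frames {5,8}
pos 5: 0 -> fault, evict 5, frames {8,0}
At position 5, page 5 is evicted.

5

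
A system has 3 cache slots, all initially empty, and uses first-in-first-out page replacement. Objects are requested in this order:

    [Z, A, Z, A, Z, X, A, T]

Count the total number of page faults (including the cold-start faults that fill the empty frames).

4

Z: fault, frames [Z]
A: fault, frames [Z, A]
Z: hit
A: hit
Z: hit
X: fault, frames [Z, A, X]
A: hit
T: fault, evict Z, frames [A, X, T]
Page faults: 4.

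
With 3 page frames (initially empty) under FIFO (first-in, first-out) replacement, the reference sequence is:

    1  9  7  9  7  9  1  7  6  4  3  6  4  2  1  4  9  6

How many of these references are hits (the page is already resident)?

1: miss, frames (1)
9: miss, frames (1 9)
7: miss, frames (1 9 7)
9: hit
7: hit
9: hit
1: hit
7: hit
6: miss, evict 1, frames (9 7 6)
4: miss, evict 9, frames (7 6 4)
3: miss, evict 7, frames (6 4 3)
6: hit
4: hit
2: miss, evict 6, frames (4 3 2)
1: miss, evict 4, frames (3 2 1)
4: miss, evict 3, frames (2 1 4)
9: miss, evict 2, frames (1 4 9)
6: miss, evict 1, frames (4 9 6)
Hits: 7.

7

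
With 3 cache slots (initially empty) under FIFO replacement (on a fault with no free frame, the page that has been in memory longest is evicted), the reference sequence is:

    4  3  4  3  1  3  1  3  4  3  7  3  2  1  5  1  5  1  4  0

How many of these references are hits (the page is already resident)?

11

4 → miss, frames [4]
3 → miss, frames [4, 3]
4 → hit
3 → hit
1 → miss, frames [4, 3, 1]
3 → hit
1 → hit
3 → hit
4 → hit
3 → hit
7 → miss, evict 4, frames [3, 1, 7]
3 → hit
2 → miss, evict 3, frames [1, 7, 2]
1 → hit
5 → miss, evict 1, frames [7, 2, 5]
1 → miss, evict 7, frames [2, 5, 1]
5 → hit
1 → hit
4 → miss, evict 2, frames [5, 1, 4]
0 → miss, evict 5, frames [1, 4, 0]
Hits: 11.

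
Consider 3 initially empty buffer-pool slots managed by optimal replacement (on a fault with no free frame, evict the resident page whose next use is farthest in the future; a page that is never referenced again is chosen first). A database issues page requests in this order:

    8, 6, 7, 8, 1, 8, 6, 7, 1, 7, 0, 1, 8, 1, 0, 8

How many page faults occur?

6

8: miss, frames (8)
6: miss, frames (8 6)
7: miss, frames (8 6 7)
8: hit
1: miss, evict 7, frames (8 6 1)
8: hit
6: hit
7: miss, evict 6, frames (8 1 7)
1: hit
7: hit
0: miss, evict 7, frames (8 1 0)
1: hit
8: hit
1: hit
0: hit
8: hit
Page faults: 6.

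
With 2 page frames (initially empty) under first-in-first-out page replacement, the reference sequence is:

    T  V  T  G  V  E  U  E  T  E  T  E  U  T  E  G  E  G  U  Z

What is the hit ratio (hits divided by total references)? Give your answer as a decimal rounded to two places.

0.35

T -> miss, frames {T}
V -> miss, frames {T,V}
T -> hit
G -> miss, evict T, frames {V,G}
V -> hit
E -> miss, evict V, frames {G,E}
U -> miss, evict G, frames {E,U}
E -> hit
T -> miss, evict E, frames {U,T}
E -> miss, evict U, frames {T,E}
T -> hit
E -> hit
U -> miss, evict T, frames {E,U}
T -> miss, evict E, frames {U,T}
E -> miss, evict U, frames {T,E}
G -> miss, evict T, frames {E,G}
E -> hit
G -> hit
U -> miss, evict E, frames {G,U}
Z -> miss, evict G, frames {U,Z}
Hits: 7 of 20 references → 7/20 = 0.3500.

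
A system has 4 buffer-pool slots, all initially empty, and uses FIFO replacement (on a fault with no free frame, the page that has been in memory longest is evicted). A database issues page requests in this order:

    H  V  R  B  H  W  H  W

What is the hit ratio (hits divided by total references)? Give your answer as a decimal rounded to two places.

0.25

H: miss, frames [H]
V: miss, frames [H, V]
R: miss, frames [H, V, R]
B: miss, frames [H, V, R, B]
H: hit
W: miss, evict H, frames [V, R, B, W]
H: miss, evict V, frames [R, B, W, H]
W: hit
Hits: 2 of 8 references → 2/8 = 0.2500.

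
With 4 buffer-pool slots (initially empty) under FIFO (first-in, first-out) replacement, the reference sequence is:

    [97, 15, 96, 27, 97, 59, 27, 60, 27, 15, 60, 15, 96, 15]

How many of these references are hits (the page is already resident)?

97 -> fault, frames [97]
15 -> fault, frames [97, 15]
96 -> fault, frames [97, 15, 96]
27 -> fault, frames [97, 15, 96, 27]
97 -> hit
59 -> fault, evict 97, frames [15, 96, 27, 59]
27 -> hit
60 -> fault, evict 15, frames [96, 27, 59, 60]
27 -> hit
15 -> fault, evict 96, frames [27, 59, 60, 15]
60 -> hit
15 -> hit
96 -> fault, evict 27, frames [59, 60, 15, 96]
15 -> hit
Hits: 6.

6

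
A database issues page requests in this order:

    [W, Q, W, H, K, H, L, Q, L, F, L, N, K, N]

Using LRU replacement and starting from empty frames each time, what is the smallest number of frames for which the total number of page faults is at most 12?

f=1: 14 faults
f=2: 9 faults
f=3: 9 faults
f=4: 9 faults
f=5: 8 faults
f=6: 7 faults
f=7: 7 faults
Smallest f with faults ≤ 12 is 2.

2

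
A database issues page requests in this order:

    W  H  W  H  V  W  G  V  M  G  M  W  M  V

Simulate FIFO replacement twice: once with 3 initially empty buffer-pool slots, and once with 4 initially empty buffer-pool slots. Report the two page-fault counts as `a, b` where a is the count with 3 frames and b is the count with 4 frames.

7, 6

3 frames: F F . . F . F . F . . F . F → 7 faults.
4 frames: F F . . F . F . F . . F . . → 6 faults.
6 < 7: adding a frame reduced faults, as is typical.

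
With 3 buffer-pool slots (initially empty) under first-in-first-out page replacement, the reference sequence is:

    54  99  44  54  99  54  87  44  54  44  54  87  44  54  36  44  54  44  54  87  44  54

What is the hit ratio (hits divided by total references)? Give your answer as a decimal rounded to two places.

54 → miss, frames (54)
99 → miss, frames (54 99)
44 → miss, frames (54 99 44)
54 → hit
99 → hit
54 → hit
87 → miss, evict 54, frames (99 44 87)
44 → hit
54 → miss, evict 99, frames (44 87 54)
44 → hit
54 → hit
87 → hit
44 → hit
54 → hit
36 → miss, evict 44, frames (87 54 36)
44 → miss, evict 87, frames (54 36 44)
54 → hit
44 → hit
54 → hit
87 → miss, evict 54, frames (36 44 87)
44 → hit
54 → miss, evict 36, frames (44 87 54)
Hits: 13 of 22 references → 13/22 = 0.5909.

0.59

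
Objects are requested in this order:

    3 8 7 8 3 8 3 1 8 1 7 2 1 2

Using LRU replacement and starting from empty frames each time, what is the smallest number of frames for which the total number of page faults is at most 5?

4

f=1: 14 faults
f=2: 9 faults
f=3: 6 faults
f=4: 5 faults
f=5: 5 faults
Smallest f with faults ≤ 5 is 4.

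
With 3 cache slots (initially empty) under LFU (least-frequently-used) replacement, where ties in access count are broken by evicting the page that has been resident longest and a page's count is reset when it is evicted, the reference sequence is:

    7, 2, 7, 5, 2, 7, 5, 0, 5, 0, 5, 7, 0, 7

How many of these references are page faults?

4

7 → fault, frames {7}
2 → fault, frames {7,2}
7 → hit
5 → fault, frames {7,2,5}
2 → hit
7 → hit
5 → hit
0 → fault, evict 2, frames {7,5,0}
5 → hit
0 → hit
5 → hit
7 → hit
0 → hit
7 → hit
Page faults: 4.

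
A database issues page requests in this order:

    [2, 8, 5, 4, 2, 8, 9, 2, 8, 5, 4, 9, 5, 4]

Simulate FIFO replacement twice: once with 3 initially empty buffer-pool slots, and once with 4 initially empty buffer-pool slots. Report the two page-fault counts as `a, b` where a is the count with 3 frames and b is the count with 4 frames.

9, 10

3 frames: F F F F F F F . . F F . . . → 9 faults.
4 frames: F F F F . . F F F F F F . . → 10 faults.
10 > 9: adding a frame increased faults — Belady's anomaly.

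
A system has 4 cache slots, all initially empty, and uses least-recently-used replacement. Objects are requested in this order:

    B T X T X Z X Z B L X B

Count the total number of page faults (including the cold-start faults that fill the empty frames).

B -> fault, frames {B}
T -> fault, frames {B,T}
X -> fault, frames {B,T,X}
T -> hit
X -> hit
Z -> fault, frames {B,T,X,Z}
X -> hit
Z -> hit
B -> hit
L -> fault, evict T, frames {X,Z,B,L}
X -> hit
B -> hit
Page faults: 5.

5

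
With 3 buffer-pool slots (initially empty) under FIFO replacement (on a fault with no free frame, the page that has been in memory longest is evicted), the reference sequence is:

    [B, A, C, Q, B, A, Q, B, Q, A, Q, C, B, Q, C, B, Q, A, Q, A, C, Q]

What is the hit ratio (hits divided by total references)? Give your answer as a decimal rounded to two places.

B → fault, frames [B]
A → fault, frames [B, A]
C → fault, frames [B, A, C]
Q → fault, evict B, frames [A, C, Q]
B → fault, evict A, frames [C, Q, B]
A → fault, evict C, frames [Q, B, A]
Q → hit
B → hit
Q → hit
A → hit
Q → hit
C → fault, evict Q, frames [B, A, C]
B → hit
Q → fault, evict B, frames [A, C, Q]
C → hit
B → fault, evict A, frames [C, Q, B]
Q → hit
A → fault, evict C, frames [Q, B, A]
Q → hit
A → hit
C → fault, evict Q, frames [B, A, C]
Q → fault, evict B, frames [A, C, Q]
Hits: 10 of 22 references → 10/22 = 0.4545.

0.45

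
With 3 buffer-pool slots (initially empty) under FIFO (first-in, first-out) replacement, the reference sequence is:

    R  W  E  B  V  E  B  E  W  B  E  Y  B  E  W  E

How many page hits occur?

R -> miss, frames {R}
W -> miss, frames {R,W}
E -> miss, frames {R,W,E}
B -> miss, evict R, frames {W,E,B}
V -> miss, evict W, frames {E,B,V}
E -> hit
B -> hit
E -> hit
W -> miss, evict E, frames {B,V,W}
B -> hit
E -> miss, evict B, frames {V,W,E}
Y -> miss, evict V, frames {W,E,Y}
B -> miss, evict W, frames {E,Y,B}
E -> hit
W -> miss, evict E, frames {Y,B,W}
E -> miss, evict Y, frames {B,W,E}
Hits: 5.

5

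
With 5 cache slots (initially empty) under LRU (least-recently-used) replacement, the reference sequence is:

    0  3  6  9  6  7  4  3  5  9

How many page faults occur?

8

0 → fault, frames (0)
3 → fault, frames (0 3)
6 → fault, frames (0 3 6)
9 → fault, frames (0 3 6 9)
6 → hit
7 → fault, frames (0 3 9 6 7)
4 → fault, evict 0, frames (3 9 6 7 4)
3 → hit
5 → fault, evict 9, frames (6 7 4 3 5)
9 → fault, evict 6, frames (7 4 3 5 9)
Page faults: 8.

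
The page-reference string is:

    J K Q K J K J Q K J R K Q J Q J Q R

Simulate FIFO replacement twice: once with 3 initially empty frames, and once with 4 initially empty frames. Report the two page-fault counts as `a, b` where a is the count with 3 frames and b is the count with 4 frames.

5, 4

3 frames: F F F . . . . . . . F . . F . . . . → 5 faults.
4 frames: F F F . . . . . . . F . . . . . . . → 4 faults.
4 < 5: adding a frame reduced faults, as is typical.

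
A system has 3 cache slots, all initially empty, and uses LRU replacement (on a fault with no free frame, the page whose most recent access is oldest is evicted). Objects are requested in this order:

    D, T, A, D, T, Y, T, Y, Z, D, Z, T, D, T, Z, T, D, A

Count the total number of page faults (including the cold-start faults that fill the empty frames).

8

D: miss, frames [D]
T: miss, frames [D, T]
A: miss, frames [D, T, A]
D: hit
T: hit
Y: miss, evict A, frames [D, T, Y]
T: hit
Y: hit
Z: miss, evict D, frames [T, Y, Z]
D: miss, evict T, frames [Y, Z, D]
Z: hit
T: miss, evict Y, frames [D, Z, T]
D: hit
T: hit
Z: hit
T: hit
D: hit
A: miss, evict Z, frames [T, D, A]
Page faults: 8.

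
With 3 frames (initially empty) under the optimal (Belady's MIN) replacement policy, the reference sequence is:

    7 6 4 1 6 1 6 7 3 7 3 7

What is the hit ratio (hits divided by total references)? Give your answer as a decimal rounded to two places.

7 → fault, frames [7]
6 → fault, frames [7, 6]
4 → fault, frames [7, 6, 4]
1 → fault, evict 4, frames [7, 6, 1]
6 → hit
1 → hit
6 → hit
7 → hit
3 → fault, evict 1, frames [7, 6, 3]
7 → hit
3 → hit
7 → hit
Hits: 7 of 12 references → 7/12 = 0.5833.

0.58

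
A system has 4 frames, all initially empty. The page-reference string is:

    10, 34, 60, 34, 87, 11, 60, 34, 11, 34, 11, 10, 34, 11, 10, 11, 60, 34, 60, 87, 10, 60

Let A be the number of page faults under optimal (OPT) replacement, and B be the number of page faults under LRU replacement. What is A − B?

Under OPT: F F F . F F . . . . . . . . . . . . . F . . → 6 faults.
Under LRU: F F F . F F . . . . . F . . . . . . . F F . → 8 faults.
A − B = 6 − 8 = -2.

-2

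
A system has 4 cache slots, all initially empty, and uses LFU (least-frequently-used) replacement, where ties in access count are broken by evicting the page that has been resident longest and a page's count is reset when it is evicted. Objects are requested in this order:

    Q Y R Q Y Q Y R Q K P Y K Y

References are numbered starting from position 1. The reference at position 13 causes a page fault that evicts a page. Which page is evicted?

pos 1: Q → miss, frames {Q}
pos 2: Y → miss, frames {Q,Y}
pos 3: R → miss, frames {Q,Y,R}
pos 4: Q → hit
pos 5: Y → hit
pos 6: Q → hit
pos 7: Y → hit
pos 8: R → hit
pos 9: Q → hit
pos 10: K → miss, frames {Q,Y,R,K}
pos 11: P → miss, evict K, frames {Q,Y,R,P}
pos 12: Y → hit
pos 13: K → miss, evict P, frames {Q,Y,R,K}
At position 13, page P is evicted.

P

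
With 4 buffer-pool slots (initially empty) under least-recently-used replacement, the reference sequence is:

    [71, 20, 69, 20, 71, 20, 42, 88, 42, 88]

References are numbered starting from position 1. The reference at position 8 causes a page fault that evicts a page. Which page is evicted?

pos 1: 71 -> miss, frames {71}
pos 2: 20 -> miss, frames {71,20}
pos 3: 69 -> miss, frames {71,20,69}
pos 4: 20 -> hit
pos 5: 71 -> hit
pos 6: 20 -> hit
pos 7: 42 -> miss, frames {69,71,20,42}
pos 8: 88 -> miss, evict 69, frames {71,20,42,88}
At position 8, page 69 is evicted.

69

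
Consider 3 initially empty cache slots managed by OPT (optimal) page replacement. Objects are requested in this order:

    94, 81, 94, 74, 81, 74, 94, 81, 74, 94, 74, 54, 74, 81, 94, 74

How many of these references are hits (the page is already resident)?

94: miss, frames (94)
81: miss, frames (94 81)
94: hit
74: miss, frames (94 81 74)
81: hit
74: hit
94: hit
81: hit
74: hit
94: hit
74: hit
54: miss, evict 94, frames (81 74 54)
74: hit
81: hit
94: miss, evict 54, frames (81 74 94)
74: hit
Hits: 11.

11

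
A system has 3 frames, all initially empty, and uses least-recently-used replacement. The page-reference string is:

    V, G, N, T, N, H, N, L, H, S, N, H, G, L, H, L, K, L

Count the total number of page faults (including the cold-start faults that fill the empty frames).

V: fault, frames {V}
G: fault, frames {V,G}
N: fault, frames {V,G,N}
T: fault, evict V, frames {G,N,T}
N: hit
H: fault, evict G, frames {T,N,H}
N: hit
L: fault, evict T, frames {H,N,L}
H: hit
S: fault, evict N, frames {L,H,S}
N: fault, evict L, frames {H,S,N}
H: hit
G: fault, evict S, frames {N,H,G}
L: fault, evict N, frames {H,G,L}
H: hit
L: hit
K: fault, evict G, frames {H,L,K}
L: hit
Page faults: 11.

11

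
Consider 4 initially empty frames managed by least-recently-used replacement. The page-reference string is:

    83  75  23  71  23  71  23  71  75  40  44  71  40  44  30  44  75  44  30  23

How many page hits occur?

83 -> miss, frames (83)
75 -> miss, frames (83 75)
23 -> miss, frames (83 75 23)
71 -> miss, frames (83 75 23 71)
23 -> hit
71 -> hit
23 -> hit
71 -> hit
75 -> hit
40 -> miss, evict 83, frames (23 71 75 40)
44 -> miss, evict 23, frames (71 75 40 44)
71 -> hit
40 -> hit
44 -> hit
30 -> miss, evict 75, frames (71 40 44 30)
44 -> hit
75 -> miss, evict 71, frames (40 30 44 75)
44 -> hit
30 -> hit
23 -> miss, evict 40, frames (75 44 30 23)
Hits: 11.

11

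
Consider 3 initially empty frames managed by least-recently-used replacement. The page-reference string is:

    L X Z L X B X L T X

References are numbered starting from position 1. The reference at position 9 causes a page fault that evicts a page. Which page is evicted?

pos 1: L: miss, frames [L]
pos 2: X: miss, frames [L, X]
pos 3: Z: miss, frames [L, X, Z]
pos 4: L: hit
pos 5: X: hit
pos 6: B: miss, evict Z, frames [L, X, B]
pos 7: X: hit
pos 8: L: hit
pos 9: T: miss, evict B, frames [X, L, T]
At position 9, page B is evicted.

B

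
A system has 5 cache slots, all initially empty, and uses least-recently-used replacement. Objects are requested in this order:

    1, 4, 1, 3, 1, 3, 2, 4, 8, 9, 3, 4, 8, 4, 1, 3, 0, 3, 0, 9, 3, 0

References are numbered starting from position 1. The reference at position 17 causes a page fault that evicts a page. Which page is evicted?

pos 1: 1 -> miss, frames {1}
pos 2: 4 -> miss, frames {1,4}
pos 3: 1 -> hit
pos 4: 3 -> miss, frames {4,1,3}
pos 5: 1 -> hit
pos 6: 3 -> hit
pos 7: 2 -> miss, frames {4,1,3,2}
pos 8: 4 -> hit
pos 9: 8 -> miss, frames {1,3,2,4,8}
pos 10: 9 -> miss, evict 1, frames {3,2,4,8,9}
pos 11: 3 -> hit
pos 12: 4 -> hit
pos 13: 8 -> hit
pos 14: 4 -> hit
pos 15: 1 -> miss, evict 2, frames {9,3,8,4,1}
pos 16: 3 -> hit
pos 17: 0 -> miss, evict 9, frames {8,4,1,3,0}
At position 17, page 9 is evicted.

9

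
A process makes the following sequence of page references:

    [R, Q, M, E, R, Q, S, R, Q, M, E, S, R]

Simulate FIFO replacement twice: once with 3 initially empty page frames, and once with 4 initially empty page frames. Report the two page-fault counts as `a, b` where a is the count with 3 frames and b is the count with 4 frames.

10, 11

3 frames: F F F F F F F . . F F . F → 10 faults.
4 frames: F F F F . . F F F F F F F → 11 faults.
11 > 10: adding a frame increased faults — Belady's anomaly.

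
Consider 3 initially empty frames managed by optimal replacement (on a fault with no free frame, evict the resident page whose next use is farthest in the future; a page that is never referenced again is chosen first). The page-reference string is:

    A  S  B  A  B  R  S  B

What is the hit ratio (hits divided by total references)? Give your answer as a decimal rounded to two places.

A -> fault, frames (A)
S -> fault, frames (A S)
B -> fault, frames (A S B)
A -> hit
B -> hit
R -> fault, evict A, frames (S B R)
S -> hit
B -> hit
Hits: 4 of 8 references → 4/8 = 0.5000.

0.50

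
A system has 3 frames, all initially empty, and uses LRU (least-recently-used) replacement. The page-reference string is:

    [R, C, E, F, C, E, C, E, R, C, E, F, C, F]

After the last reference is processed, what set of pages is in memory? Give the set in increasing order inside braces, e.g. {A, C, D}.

R -> miss, frames {R}
C -> miss, frames {R,C}
E -> miss, frames {R,C,E}
F -> miss, evict R, frames {C,E,F}
C -> hit
E -> hit
C -> hit
E -> hit
R -> miss, evict F, frames {C,E,R}
C -> hit
E -> hit
F -> miss, evict R, frames {C,E,F}
C -> hit
F -> hit

{C, E, F}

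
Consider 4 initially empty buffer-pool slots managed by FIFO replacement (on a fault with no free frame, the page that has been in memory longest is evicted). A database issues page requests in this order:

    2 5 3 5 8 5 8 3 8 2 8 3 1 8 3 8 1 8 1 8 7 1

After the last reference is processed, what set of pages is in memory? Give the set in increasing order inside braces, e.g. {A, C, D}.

2 -> miss, frames {2}
5 -> miss, frames {2,5}
3 -> miss, frames {2,5,3}
5 -> hit
8 -> miss, frames {2,5,3,8}
5 -> hit
8 -> hit
3 -> hit
8 -> hit
2 -> hit
8 -> hit
3 -> hit
1 -> miss, evict 2, frames {5,3,8,1}
8 -> hit
3 -> hit
8 -> hit
1 -> hit
8 -> hit
1 -> hit
8 -> hit
7 -> miss, evict 5, frames {3,8,1,7}
1 -> hit

{1, 3, 7, 8}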